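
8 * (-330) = -2640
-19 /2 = -9.50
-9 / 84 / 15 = -1 / 140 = -0.01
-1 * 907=-907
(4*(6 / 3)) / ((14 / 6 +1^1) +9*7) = 0.12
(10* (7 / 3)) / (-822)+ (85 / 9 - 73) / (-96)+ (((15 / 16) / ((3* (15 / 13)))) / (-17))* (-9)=0.78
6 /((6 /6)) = 6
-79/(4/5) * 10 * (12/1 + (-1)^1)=-10862.50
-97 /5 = -19.40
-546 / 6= -91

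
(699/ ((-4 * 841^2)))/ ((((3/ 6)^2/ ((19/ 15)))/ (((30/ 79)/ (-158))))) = 13281/ 4414140721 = 0.00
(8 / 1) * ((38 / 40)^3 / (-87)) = -6859 / 87000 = -0.08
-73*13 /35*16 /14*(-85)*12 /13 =119136 /49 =2431.35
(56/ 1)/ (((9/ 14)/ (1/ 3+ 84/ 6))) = 33712/ 27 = 1248.59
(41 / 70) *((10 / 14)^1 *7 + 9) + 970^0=9.20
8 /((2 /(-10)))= -40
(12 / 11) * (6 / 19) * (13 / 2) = 468 / 209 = 2.24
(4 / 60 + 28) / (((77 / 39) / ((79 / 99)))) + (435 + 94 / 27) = 51435266 / 114345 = 449.83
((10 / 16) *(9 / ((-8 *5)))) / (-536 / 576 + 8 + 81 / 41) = -3321 / 213608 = -0.02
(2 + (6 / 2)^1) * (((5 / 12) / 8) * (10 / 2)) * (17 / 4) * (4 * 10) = 10625 / 48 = 221.35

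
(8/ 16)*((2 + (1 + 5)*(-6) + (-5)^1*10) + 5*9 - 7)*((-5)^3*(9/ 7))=25875/ 7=3696.43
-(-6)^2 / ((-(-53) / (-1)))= 36 / 53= 0.68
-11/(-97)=11/97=0.11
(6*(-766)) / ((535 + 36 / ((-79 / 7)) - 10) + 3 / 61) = -8.81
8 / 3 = 2.67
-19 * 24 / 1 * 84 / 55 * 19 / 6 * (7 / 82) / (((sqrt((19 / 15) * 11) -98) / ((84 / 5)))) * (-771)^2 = 21198374767584 * sqrt(3135) / 1621920025 +6232322181669696 / 324384005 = 19944590.43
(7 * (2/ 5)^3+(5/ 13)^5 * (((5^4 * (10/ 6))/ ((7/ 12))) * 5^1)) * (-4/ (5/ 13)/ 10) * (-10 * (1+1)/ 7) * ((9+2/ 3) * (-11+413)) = 763509135659328/ 874680625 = 872900.48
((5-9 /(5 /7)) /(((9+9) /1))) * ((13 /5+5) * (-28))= 20216 /225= 89.85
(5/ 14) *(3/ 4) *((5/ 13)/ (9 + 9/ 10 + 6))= 125/ 19292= 0.01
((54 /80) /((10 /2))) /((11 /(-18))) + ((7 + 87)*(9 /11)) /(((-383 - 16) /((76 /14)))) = -68307 /53900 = -1.27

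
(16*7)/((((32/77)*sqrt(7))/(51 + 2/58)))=56980*sqrt(7)/29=5198.45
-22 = -22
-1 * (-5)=5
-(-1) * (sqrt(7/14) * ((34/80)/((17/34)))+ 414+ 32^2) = 17 * sqrt(2)/40+ 1438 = 1438.60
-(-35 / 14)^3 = 125 / 8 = 15.62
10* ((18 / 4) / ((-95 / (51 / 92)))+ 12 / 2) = 104421 / 1748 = 59.74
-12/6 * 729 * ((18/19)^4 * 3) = -459165024/130321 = -3523.34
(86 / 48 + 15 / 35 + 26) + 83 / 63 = 29.54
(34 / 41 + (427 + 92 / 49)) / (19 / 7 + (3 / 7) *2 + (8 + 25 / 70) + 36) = 1726562 / 192577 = 8.97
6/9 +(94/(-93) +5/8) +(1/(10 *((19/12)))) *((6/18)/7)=140473/494760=0.28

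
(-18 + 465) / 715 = 447 / 715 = 0.63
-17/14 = -1.21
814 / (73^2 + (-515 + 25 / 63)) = 51282 / 303307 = 0.17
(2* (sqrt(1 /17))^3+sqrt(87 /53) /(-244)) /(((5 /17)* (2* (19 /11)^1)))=-187* sqrt(4611) /2457080+11* sqrt(17) /1615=0.02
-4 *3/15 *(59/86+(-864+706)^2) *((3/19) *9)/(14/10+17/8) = -309162672/38399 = -8051.32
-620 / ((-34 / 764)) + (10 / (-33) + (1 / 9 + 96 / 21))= 164181715 / 11781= 13936.14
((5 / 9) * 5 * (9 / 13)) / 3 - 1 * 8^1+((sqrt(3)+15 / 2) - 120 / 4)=-2329 / 78+sqrt(3)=-28.13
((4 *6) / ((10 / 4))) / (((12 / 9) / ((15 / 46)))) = 54 / 23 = 2.35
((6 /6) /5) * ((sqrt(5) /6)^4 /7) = 5 /9072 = 0.00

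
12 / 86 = 6 / 43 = 0.14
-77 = -77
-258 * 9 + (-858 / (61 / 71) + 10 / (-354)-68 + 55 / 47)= -1719024352 / 507459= -3387.51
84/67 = 1.25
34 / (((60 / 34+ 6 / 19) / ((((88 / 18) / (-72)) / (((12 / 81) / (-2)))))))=14.98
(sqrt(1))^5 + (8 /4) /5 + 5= 32 /5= 6.40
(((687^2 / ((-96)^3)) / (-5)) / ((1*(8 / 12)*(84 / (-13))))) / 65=-52441 / 137625600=-0.00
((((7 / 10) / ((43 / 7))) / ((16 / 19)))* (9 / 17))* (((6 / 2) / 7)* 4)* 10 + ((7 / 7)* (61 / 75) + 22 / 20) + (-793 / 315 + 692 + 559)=5764103939 / 4605300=1251.62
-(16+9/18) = -33/2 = -16.50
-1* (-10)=10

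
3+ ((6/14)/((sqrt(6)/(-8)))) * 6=3- 24 * sqrt(6)/7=-5.40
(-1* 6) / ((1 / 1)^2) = -6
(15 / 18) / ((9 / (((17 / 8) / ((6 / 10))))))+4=5609 / 1296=4.33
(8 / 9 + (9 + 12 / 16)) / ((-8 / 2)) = -383 / 144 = -2.66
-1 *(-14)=14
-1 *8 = -8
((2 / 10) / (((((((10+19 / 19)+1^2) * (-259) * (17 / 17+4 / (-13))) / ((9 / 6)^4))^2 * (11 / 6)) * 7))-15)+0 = -793380398637 / 52892026880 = -15.00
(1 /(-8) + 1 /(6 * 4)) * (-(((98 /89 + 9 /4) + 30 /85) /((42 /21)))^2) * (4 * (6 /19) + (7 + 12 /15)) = 2.59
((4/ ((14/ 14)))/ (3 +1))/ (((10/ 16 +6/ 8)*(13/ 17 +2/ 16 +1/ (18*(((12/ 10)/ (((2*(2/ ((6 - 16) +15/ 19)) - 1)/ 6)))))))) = 192780/ 232903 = 0.83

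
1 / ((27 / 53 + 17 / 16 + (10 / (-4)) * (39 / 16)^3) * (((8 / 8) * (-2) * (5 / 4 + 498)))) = 868352 / 30028966883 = 0.00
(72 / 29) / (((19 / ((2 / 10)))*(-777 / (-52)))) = 1248 / 713545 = 0.00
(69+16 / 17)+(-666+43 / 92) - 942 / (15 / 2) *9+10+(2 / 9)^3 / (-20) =-1956498553 / 1140156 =-1715.99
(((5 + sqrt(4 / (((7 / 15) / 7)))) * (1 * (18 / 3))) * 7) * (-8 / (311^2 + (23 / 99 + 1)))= -66528 * sqrt(15) / 9575501-166320 / 9575501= -0.04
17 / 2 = 8.50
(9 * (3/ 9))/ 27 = 1/ 9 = 0.11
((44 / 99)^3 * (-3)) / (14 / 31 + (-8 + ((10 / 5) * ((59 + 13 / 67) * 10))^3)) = -298356896 / 1879689374244879147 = -0.00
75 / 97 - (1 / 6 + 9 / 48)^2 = 144767 / 223488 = 0.65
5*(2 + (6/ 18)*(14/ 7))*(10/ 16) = 25/ 3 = 8.33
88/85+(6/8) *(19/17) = 637/340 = 1.87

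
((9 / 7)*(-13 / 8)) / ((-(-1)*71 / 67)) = -1.97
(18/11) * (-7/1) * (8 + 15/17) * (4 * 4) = -304416/187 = -1627.89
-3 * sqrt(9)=-9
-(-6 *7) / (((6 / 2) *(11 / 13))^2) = 2366 / 363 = 6.52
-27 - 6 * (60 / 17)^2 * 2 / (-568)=-548613 / 20519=-26.74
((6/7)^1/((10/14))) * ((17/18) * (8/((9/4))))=544/135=4.03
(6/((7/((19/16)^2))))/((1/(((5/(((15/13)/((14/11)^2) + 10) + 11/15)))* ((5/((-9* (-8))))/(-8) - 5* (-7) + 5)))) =18918069625/895903744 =21.12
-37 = -37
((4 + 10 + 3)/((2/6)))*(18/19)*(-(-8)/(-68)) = -108/19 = -5.68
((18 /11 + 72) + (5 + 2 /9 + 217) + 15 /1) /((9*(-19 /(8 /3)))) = -246200 /50787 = -4.85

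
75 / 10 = 15 / 2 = 7.50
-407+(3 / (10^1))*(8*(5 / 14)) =-2843 / 7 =-406.14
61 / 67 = 0.91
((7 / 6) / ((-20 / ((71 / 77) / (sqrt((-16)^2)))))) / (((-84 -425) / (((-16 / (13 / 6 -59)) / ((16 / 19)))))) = 1349 / 610962880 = 0.00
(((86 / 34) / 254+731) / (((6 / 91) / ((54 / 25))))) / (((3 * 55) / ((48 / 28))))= 738621234 / 2968625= 248.81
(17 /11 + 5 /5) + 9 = 127 /11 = 11.55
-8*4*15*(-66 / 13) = 31680 / 13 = 2436.92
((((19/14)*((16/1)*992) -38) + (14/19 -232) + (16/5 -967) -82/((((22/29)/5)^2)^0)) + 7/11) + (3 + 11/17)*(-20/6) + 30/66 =7541300923/373065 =20214.44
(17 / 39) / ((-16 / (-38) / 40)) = 1615 / 39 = 41.41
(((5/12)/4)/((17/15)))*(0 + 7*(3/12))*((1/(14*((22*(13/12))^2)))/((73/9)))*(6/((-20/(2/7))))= -1215/5684494816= -0.00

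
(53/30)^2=2809/900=3.12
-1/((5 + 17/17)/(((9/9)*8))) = -4/3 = -1.33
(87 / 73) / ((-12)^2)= 29 / 3504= 0.01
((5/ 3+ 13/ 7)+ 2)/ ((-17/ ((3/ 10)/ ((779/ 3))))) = -174/ 463505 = -0.00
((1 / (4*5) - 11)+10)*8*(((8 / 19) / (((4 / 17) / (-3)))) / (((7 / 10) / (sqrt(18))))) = 1224*sqrt(2) / 7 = 247.29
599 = 599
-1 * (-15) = 15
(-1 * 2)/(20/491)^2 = -241081/200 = -1205.40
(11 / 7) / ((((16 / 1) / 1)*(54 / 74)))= 407 / 3024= 0.13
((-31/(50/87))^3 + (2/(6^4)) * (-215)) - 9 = -198638622136/1265625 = -156949.03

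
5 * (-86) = -430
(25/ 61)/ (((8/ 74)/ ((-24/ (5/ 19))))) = -21090/ 61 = -345.74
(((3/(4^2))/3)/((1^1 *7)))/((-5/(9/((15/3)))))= -9/2800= -0.00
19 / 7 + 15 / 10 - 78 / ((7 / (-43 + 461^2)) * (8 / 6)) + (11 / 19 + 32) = -472328807 / 266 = -1775672.21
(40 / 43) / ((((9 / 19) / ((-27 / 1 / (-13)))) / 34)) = 77520 / 559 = 138.68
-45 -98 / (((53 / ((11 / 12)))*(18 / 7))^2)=-2949066361 / 65528352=-45.00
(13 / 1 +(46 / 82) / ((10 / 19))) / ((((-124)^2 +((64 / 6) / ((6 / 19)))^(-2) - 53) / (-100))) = -5329630720 / 58059708409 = -0.09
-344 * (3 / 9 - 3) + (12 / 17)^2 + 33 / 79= 62893651 / 68493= 918.25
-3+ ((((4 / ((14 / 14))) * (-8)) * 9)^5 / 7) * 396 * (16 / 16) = -784616839446549 / 7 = -112088119920935.57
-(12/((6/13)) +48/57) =-510/19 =-26.84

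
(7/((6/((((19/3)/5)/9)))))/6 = 133/4860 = 0.03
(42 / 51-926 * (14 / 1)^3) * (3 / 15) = -43196034 / 85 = -508188.64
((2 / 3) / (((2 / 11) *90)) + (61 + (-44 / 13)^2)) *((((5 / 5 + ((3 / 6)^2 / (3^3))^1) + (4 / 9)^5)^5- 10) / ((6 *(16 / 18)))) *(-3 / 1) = 21545165140427872586776542653680249 / 59633545995840595969067621253120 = 361.29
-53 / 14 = -3.79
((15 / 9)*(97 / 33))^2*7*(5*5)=4200.02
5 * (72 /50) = 36 /5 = 7.20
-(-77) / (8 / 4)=77 / 2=38.50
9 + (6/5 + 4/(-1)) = 31/5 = 6.20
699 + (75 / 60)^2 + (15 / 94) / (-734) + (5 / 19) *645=4563584039 / 5243696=870.30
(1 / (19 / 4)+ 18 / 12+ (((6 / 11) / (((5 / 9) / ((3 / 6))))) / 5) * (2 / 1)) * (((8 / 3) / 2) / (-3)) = -39854 / 47025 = -0.85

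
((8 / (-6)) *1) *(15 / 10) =-2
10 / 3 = 3.33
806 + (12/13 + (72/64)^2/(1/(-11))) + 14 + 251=880257/832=1058.00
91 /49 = 13 /7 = 1.86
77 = 77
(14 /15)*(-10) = -28 /3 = -9.33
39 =39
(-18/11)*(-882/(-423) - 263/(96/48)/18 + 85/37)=183001/38258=4.78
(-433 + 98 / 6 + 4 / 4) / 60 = -1247 / 180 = -6.93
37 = 37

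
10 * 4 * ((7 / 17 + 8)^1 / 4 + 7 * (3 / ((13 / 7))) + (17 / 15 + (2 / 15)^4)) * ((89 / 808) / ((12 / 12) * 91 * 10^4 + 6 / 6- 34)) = 57929478691 / 822610622983500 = 0.00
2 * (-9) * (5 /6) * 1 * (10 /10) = -15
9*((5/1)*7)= 315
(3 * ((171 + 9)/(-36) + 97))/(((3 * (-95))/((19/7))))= -92/35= -2.63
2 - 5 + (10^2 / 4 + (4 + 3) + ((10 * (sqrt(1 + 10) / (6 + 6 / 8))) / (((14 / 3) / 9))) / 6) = 10 * sqrt(11) / 21 + 29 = 30.58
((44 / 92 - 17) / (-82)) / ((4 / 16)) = 760 / 943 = 0.81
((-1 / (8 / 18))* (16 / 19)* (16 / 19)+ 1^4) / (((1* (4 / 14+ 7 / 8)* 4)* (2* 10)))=-301 / 46930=-0.01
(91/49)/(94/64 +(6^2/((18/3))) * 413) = 416/555401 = 0.00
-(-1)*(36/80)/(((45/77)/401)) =30877/100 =308.77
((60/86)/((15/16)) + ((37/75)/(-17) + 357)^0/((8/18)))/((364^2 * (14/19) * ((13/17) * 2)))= 166345/8295309568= 0.00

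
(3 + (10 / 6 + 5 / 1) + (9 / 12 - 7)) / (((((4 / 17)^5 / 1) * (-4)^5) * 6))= -58214137 / 75497472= -0.77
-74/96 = -37/48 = -0.77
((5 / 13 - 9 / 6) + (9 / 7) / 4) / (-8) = 289 / 2912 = 0.10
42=42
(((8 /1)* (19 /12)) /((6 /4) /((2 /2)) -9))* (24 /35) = -608 /525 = -1.16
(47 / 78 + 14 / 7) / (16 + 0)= 203 / 1248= 0.16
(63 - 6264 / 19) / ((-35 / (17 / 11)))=86139 / 7315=11.78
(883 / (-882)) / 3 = -883 / 2646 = -0.33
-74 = -74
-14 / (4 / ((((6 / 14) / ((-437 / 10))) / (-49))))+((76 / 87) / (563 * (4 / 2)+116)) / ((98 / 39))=-0.00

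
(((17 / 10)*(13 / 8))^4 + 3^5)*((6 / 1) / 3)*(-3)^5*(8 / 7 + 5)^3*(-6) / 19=715159841616898443 / 66734080000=10716561.04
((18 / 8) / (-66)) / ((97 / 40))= -15 / 1067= -0.01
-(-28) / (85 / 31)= 868 / 85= 10.21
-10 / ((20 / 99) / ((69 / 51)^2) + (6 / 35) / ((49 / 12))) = -449081325 / 6841706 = -65.64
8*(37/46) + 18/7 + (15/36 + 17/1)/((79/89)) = 4369361/152628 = 28.63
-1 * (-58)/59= 58/59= 0.98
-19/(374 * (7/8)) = -76/1309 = -0.06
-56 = -56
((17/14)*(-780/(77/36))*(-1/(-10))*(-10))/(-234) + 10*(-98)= -529240/539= -981.89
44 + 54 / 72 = 179 / 4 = 44.75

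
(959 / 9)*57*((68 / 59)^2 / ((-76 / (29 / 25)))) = -32149516 / 261075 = -123.14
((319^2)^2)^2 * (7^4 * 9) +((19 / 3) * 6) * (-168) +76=2317181934573970558149061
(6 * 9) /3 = 18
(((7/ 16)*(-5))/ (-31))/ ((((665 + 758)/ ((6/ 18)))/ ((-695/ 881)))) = -24325/ 1865450544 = -0.00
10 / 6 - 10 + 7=-1.33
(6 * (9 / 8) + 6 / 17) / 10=483 / 680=0.71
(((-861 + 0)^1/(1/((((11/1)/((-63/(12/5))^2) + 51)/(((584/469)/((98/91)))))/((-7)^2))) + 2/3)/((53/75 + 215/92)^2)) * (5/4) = -306236307417375/2929842012643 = -104.52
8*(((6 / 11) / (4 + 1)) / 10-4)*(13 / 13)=-8776 / 275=-31.91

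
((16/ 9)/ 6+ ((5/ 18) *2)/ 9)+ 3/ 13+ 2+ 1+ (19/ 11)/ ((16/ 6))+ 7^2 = 4933109/ 92664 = 53.24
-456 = -456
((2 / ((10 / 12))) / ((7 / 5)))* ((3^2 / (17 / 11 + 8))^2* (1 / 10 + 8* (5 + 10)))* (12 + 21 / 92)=35313003 / 15778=2238.12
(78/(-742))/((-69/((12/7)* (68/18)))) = 1768/179193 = 0.01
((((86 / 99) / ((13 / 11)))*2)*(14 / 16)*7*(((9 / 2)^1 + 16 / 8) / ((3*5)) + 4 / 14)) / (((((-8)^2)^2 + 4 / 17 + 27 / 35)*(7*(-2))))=-772667 / 6845114952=-0.00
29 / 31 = 0.94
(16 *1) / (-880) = -1 / 55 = -0.02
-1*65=-65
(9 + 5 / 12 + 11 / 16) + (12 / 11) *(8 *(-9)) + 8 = -31913 / 528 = -60.44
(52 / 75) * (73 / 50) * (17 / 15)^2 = 548522 / 421875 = 1.30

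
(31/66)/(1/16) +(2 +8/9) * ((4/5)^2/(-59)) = 1092824/146025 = 7.48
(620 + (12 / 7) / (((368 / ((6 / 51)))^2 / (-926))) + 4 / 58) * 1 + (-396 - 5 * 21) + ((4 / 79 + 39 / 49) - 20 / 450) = 740612414223811 / 6178416544440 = 119.87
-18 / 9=-2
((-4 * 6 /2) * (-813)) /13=9756 /13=750.46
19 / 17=1.12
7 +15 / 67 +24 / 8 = 685 / 67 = 10.22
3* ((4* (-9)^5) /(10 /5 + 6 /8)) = -2834352 /11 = -257668.36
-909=-909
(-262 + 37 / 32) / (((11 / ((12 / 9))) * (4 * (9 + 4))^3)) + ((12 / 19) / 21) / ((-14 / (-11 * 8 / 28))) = 1578905129 / 241914376704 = 0.01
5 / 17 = 0.29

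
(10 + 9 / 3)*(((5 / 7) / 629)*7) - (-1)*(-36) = -22579 / 629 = -35.90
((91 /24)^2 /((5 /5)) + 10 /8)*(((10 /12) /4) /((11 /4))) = 45005 /38016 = 1.18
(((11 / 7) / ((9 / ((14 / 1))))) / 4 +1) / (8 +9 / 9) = 29 / 162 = 0.18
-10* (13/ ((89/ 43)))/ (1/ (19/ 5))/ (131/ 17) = -361114/ 11659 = -30.97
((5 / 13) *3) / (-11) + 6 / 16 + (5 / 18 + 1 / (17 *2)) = 101045 / 175032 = 0.58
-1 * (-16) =16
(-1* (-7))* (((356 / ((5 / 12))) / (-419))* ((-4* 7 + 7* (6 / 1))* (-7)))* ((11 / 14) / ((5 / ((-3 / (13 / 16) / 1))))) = -811.64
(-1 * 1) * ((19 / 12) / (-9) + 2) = -197 / 108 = -1.82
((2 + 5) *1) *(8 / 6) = 28 / 3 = 9.33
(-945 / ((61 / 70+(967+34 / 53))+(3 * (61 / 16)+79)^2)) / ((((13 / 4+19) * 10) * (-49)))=3663360 / 386610937591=0.00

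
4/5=0.80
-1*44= -44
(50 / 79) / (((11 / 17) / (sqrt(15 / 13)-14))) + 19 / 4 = -31089 / 3476 + 850* sqrt(195) / 11297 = -7.89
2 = 2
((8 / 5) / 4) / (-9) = -2 / 45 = -0.04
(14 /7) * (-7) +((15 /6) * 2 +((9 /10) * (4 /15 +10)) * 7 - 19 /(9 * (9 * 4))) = 450533 /8100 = 55.62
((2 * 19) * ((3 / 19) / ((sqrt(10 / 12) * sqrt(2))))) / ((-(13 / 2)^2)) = -24 * sqrt(15) / 845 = -0.11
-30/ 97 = -0.31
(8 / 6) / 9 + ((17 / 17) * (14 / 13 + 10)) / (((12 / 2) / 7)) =4588 / 351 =13.07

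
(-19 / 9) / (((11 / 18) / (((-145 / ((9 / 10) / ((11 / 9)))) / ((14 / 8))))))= 220400 / 567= 388.71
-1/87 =-0.01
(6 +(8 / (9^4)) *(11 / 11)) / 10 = 19687 / 32805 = 0.60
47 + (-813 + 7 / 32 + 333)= -13849 / 32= -432.78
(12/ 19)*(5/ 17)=60/ 323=0.19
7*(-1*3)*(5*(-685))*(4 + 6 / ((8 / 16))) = 1150800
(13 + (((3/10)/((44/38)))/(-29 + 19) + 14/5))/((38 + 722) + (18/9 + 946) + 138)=34703/4061200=0.01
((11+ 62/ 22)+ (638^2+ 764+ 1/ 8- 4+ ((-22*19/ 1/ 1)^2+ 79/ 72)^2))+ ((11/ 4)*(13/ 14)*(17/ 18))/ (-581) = 7080244144134477301/ 231916608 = 30529267417.25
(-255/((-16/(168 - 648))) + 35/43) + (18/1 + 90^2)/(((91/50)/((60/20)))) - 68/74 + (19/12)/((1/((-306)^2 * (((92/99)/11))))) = 319820195209/17518501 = 18256.14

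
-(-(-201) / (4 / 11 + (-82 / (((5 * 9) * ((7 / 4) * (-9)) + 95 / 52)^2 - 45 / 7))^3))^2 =-208698026134673573390778487278900234616627834674462031265625 / 683063122378657836594053082064868909988350323420383376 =-305532.56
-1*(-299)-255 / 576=57323 / 192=298.56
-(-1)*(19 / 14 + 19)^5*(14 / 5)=376057535625 / 38416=9789086.20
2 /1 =2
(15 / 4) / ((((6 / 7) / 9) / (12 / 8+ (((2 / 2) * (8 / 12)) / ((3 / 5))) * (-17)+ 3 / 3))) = -10325 / 16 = -645.31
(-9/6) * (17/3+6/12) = -37/4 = -9.25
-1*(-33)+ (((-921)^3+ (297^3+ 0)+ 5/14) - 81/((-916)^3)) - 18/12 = -4062091826270980361/5380027072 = -755031856.14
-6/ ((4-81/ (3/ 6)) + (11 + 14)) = 6/ 133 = 0.05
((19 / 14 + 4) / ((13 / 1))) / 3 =25 / 182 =0.14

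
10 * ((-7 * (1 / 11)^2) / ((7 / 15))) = -150 / 121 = -1.24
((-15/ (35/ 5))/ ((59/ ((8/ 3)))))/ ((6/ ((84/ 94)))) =-40/ 2773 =-0.01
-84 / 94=-42 / 47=-0.89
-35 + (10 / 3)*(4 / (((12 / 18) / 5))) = 65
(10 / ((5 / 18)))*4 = 144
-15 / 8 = -1.88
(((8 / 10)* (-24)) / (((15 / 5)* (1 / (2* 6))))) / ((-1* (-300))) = -32 / 125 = -0.26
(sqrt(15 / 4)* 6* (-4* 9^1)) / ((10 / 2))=-108* sqrt(15) / 5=-83.66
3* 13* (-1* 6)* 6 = -1404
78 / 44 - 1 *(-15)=369 / 22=16.77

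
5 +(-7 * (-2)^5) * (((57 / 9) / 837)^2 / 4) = 31545821 / 6305121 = 5.00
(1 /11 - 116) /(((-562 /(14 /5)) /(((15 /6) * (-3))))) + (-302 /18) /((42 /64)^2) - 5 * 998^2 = -122192615722703 /24536358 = -4980063.29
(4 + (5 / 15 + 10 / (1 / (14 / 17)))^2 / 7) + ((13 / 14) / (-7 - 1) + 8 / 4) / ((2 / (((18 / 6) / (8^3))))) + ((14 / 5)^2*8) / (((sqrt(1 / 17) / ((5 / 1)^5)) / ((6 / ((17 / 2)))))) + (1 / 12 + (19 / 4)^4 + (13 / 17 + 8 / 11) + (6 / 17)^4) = 498004753820363 / 948306788352 + 2352000*sqrt(17) / 17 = 570968.94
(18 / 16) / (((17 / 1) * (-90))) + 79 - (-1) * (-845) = -1041761 / 1360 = -766.00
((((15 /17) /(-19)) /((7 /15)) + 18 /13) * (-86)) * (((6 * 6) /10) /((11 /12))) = -701671248 /1616615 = -434.04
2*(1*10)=20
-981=-981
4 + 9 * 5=49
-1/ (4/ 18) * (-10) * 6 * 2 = 540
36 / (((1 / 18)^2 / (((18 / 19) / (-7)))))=-209952 / 133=-1578.59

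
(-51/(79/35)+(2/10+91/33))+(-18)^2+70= 4879817/13035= 374.36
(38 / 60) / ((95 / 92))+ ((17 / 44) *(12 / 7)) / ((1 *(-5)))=2777 / 5775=0.48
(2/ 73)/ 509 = 0.00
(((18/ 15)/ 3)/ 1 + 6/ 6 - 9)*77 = -2926/ 5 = -585.20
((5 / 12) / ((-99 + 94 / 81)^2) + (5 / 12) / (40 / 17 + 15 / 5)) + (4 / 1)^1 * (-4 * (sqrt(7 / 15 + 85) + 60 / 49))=-16 * sqrt(19230) / 15 - 468419007817 / 24004309875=-167.43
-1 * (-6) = 6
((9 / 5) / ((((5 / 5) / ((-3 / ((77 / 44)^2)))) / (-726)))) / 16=19602 / 245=80.01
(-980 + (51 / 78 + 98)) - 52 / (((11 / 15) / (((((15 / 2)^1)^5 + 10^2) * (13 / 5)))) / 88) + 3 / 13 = -10052286559 / 26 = -386626406.12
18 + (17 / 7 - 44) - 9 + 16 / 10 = -1084 / 35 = -30.97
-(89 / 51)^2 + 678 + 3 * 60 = 2223737 / 2601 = 854.95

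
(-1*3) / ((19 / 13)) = -39 / 19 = -2.05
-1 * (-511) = 511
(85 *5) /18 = 23.61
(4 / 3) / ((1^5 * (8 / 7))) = 7 / 6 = 1.17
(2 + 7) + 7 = 16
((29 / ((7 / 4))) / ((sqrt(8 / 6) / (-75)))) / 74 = -2175 * sqrt(3) / 259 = -14.55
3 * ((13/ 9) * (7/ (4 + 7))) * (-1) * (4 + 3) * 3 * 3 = -173.73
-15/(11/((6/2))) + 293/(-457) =-23788/5027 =-4.73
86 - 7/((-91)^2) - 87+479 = 478.00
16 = 16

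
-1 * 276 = -276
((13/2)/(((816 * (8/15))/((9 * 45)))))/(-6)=-8775/8704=-1.01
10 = 10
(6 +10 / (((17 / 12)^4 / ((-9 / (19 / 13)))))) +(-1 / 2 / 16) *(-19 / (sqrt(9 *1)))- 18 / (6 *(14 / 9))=-11750659409 / 1066396128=-11.02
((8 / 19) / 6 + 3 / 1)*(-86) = -264.04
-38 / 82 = -19 / 41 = -0.46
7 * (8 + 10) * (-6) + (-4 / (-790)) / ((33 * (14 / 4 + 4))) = -147816896 / 195525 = -756.00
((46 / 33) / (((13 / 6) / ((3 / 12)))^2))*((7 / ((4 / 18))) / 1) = 0.58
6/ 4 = 3/ 2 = 1.50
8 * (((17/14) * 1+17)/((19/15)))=15300/133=115.04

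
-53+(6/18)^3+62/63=-9824/189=-51.98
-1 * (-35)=35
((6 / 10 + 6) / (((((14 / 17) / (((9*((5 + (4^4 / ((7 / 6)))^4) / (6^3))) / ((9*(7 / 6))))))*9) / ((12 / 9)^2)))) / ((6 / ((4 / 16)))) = 1040893916365127 / 1715322420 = 606821.15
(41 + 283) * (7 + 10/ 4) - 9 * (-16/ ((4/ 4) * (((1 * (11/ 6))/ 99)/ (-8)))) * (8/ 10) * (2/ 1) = -482274/ 5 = -96454.80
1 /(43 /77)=77 /43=1.79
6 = 6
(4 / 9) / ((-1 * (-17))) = 4 / 153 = 0.03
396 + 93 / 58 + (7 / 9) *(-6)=392.94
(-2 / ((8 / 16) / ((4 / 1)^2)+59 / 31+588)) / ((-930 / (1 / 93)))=0.00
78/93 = 26/31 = 0.84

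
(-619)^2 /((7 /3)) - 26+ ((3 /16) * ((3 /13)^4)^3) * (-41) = 428424200469183001795 /2609385533717872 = 164185.86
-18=-18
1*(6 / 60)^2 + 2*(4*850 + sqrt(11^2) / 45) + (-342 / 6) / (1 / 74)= 2324249 / 900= 2582.50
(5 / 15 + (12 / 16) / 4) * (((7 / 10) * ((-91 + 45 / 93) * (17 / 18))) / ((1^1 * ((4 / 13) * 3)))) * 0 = 0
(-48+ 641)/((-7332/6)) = -593/1222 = -0.49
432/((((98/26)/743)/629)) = 2624620752/49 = 53563688.82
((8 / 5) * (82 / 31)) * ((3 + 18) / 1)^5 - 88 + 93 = 2679171031 / 155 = 17284974.39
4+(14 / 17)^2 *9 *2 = 4684 / 289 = 16.21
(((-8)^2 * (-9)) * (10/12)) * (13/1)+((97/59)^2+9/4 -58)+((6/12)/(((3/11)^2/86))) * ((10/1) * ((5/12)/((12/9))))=-1124447891/250632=-4486.45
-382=-382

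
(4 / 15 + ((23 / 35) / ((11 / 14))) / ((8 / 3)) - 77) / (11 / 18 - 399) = 151311 / 788810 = 0.19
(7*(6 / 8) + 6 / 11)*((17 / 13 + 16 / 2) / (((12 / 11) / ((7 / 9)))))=71995 / 1872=38.46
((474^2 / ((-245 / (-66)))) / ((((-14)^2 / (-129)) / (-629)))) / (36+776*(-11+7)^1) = -150401091357 / 18415670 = -8167.02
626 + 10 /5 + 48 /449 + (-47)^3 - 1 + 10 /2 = -46332711 /449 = -103190.89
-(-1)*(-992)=-992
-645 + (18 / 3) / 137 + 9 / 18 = -176581 / 274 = -644.46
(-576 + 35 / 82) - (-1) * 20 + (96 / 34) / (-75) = -19363037 / 34850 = -555.61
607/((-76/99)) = -60093/76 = -790.70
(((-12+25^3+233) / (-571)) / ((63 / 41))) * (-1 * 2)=433124 / 11991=36.12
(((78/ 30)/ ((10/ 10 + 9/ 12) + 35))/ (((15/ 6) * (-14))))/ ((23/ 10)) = -0.00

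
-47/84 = -0.56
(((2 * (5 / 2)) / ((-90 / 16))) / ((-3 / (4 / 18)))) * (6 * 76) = 2432 / 81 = 30.02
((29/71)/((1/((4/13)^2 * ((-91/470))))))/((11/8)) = -12992/2385955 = -0.01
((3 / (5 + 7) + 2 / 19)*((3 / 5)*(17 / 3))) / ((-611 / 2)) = -459 / 116090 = -0.00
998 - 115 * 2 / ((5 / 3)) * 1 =860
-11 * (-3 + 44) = -451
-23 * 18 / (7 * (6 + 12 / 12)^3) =-0.17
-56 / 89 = -0.63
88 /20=22 /5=4.40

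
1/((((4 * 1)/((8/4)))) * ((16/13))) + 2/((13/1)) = 233/416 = 0.56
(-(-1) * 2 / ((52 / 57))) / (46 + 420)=57 / 12116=0.00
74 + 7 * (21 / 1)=221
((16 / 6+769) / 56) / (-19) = -2315 / 3192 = -0.73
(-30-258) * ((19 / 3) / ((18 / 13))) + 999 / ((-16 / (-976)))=178865 / 3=59621.67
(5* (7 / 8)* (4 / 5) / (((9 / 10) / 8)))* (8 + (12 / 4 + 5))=4480 / 9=497.78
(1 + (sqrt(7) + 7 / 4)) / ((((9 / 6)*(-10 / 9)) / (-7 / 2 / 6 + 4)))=-451 / 80- 41*sqrt(7) / 20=-11.06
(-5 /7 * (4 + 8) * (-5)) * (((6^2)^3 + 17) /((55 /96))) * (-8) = -27931062.86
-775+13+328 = -434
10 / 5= 2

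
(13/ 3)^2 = 169/ 9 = 18.78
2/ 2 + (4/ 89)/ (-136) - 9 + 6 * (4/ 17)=-19937/ 3026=-6.59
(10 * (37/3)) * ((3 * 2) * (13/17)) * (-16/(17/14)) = -2154880/289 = -7456.33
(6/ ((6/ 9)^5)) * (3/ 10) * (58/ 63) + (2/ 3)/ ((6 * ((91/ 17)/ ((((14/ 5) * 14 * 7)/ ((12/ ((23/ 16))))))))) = 260761/ 19656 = 13.27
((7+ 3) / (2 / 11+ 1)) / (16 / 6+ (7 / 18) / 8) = 15840 / 5083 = 3.12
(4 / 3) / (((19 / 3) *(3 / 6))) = 8 / 19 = 0.42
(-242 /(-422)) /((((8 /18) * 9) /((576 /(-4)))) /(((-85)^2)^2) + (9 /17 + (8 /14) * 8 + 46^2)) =1591701457500 /5887352166141023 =0.00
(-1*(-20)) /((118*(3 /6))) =20 /59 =0.34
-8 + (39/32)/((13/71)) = -43/32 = -1.34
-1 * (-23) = 23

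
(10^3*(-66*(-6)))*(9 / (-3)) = -1188000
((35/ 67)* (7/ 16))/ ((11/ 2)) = 245/ 5896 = 0.04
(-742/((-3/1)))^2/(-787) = -550564/7083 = -77.73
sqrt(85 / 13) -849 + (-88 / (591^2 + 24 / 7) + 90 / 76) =-78770298455 / 92909658 + sqrt(1105) / 13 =-845.26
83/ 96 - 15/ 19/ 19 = 28523/ 34656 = 0.82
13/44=0.30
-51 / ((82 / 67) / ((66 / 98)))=-112761 / 4018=-28.06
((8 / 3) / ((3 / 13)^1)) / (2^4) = 13 / 18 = 0.72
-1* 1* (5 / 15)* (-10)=10 / 3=3.33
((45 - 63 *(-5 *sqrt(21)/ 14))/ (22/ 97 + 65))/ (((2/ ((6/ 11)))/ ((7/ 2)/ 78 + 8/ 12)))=1455/ 10868 + 1455 *sqrt(21)/ 21736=0.44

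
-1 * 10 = -10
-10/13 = -0.77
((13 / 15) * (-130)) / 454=-169 / 681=-0.25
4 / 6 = 2 / 3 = 0.67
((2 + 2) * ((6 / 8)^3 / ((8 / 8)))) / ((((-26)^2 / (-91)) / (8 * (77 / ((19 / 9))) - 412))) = 107919 / 3952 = 27.31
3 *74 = 222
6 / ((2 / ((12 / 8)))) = 9 / 2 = 4.50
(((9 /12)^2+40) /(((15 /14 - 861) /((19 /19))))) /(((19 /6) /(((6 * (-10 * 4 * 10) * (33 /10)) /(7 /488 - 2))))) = -1463209440 /24627781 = -59.41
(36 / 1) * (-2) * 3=-216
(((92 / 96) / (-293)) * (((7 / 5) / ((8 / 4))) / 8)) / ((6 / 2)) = -161 / 1687680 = -0.00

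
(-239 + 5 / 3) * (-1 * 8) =5696 / 3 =1898.67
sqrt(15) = 3.87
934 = 934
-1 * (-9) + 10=19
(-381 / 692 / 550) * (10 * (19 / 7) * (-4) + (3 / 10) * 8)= 353949 / 3330250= 0.11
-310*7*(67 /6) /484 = -72695 /1452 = -50.07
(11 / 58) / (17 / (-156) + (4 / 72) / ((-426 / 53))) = -274131 / 167504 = -1.64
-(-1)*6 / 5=6 / 5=1.20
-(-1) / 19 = 1 / 19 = 0.05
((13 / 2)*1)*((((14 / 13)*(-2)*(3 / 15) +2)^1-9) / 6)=-161 / 20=-8.05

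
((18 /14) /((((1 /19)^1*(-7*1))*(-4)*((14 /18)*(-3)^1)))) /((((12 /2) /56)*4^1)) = -171 /196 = -0.87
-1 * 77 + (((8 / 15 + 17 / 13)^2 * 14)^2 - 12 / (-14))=22018683251767 / 10121304375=2175.48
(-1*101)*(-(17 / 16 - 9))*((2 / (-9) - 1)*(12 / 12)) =979.84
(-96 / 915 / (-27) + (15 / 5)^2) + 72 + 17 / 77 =51504154 / 634095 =81.22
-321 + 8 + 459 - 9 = 137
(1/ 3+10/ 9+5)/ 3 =58/ 27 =2.15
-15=-15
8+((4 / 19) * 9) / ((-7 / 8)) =776 / 133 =5.83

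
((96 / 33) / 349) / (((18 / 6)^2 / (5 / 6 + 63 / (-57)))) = -496 / 1969407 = -0.00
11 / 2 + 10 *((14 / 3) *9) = 851 / 2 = 425.50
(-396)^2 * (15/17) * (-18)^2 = 762125760/17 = 44830927.06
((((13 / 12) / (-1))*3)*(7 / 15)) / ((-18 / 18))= 1.52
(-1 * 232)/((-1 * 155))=232/155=1.50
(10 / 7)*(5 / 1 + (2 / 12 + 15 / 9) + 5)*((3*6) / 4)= 1065 / 14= 76.07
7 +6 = 13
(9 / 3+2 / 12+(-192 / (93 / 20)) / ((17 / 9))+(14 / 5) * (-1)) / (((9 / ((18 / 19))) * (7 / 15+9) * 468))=-339803 / 665423928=-0.00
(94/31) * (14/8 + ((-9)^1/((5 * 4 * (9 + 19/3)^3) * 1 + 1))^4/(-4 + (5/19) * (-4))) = 37802797629091657058302355161/7123931468096300309922536176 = 5.31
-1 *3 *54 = -162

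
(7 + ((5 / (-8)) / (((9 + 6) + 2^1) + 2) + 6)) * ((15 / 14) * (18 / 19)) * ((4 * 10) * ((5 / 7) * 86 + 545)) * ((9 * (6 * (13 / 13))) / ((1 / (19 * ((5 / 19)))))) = 1524866613750 / 17689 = 86204229.39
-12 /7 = -1.71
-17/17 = -1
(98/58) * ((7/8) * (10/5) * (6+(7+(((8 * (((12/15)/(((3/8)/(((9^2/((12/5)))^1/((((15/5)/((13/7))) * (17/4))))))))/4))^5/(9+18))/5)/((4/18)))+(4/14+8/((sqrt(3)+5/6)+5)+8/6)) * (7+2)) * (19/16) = 3084414099687879013227/721176947919680 - 527877 * sqrt(3)/64786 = 4276903.10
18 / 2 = 9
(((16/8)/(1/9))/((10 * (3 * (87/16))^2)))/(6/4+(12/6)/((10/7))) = 512/219501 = 0.00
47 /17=2.76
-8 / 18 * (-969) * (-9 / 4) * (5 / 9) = -1615 / 3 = -538.33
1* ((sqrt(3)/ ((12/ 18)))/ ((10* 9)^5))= sqrt(3)/ 3936600000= 0.00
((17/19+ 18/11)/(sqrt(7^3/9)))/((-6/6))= -1587*sqrt(7)/10241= -0.41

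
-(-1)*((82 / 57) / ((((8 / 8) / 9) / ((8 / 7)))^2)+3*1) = 144489 / 931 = 155.20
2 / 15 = 0.13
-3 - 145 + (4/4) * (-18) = -166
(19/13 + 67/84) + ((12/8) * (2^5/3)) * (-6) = -102365/1092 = -93.74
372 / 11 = 33.82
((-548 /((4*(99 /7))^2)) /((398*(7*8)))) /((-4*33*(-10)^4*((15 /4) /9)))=959 /68654044800000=0.00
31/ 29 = 1.07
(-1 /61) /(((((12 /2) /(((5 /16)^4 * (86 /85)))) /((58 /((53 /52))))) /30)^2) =-102654891015625 /830805404286976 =-0.12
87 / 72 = 29 / 24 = 1.21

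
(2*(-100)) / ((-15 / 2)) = 80 / 3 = 26.67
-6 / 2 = -3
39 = 39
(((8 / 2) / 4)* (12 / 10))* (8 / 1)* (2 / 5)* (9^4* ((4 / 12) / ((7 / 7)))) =8398.08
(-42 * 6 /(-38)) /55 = 126 /1045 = 0.12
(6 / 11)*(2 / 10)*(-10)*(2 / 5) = -24 / 55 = -0.44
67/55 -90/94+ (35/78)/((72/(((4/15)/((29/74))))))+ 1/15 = 52358477/157876290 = 0.33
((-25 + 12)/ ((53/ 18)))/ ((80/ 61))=-3.37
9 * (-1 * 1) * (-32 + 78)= -414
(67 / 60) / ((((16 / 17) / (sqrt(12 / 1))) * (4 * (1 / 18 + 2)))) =3417 * sqrt(3) / 11840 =0.50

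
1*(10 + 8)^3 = 5832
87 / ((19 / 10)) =870 / 19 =45.79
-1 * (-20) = 20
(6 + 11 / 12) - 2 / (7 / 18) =149 / 84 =1.77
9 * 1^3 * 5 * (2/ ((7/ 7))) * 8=720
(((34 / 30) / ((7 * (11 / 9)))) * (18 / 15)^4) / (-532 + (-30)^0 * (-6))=-33048 / 64728125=-0.00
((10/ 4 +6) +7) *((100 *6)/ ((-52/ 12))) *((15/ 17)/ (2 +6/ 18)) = -1255500/ 1547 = -811.57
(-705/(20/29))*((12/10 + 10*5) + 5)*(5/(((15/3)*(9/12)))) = -383003/5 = -76600.60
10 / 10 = 1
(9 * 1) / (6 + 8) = 9 / 14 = 0.64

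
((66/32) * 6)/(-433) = -99/3464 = -0.03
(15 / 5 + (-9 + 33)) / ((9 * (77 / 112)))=48 / 11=4.36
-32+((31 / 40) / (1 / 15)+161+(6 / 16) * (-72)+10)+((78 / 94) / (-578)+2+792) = 99712647 / 108664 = 917.62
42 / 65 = 0.65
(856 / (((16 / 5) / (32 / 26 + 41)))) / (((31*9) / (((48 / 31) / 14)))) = 391620 / 87451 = 4.48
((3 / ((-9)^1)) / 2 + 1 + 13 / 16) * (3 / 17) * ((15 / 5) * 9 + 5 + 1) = 2607 / 272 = 9.58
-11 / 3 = -3.67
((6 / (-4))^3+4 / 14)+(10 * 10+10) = 5987 / 56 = 106.91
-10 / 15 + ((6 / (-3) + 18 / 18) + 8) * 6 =124 / 3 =41.33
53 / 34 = 1.56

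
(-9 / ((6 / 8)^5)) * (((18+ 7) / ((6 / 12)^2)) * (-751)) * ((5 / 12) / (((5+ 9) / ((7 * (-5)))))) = -240320000 / 81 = -2966913.58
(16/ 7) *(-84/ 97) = -192/ 97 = -1.98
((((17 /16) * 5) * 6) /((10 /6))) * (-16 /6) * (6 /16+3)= -1377 /8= -172.12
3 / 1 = 3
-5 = -5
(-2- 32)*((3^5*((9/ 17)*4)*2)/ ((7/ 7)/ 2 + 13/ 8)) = -279936/ 17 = -16466.82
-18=-18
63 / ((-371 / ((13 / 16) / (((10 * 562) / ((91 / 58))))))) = -10647 / 276414080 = -0.00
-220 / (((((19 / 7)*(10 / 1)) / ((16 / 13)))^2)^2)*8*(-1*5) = 3461742592 / 93052452025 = 0.04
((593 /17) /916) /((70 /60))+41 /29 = 2286173 /1580558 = 1.45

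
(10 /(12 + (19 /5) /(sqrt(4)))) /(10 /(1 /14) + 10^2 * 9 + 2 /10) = 500 /722939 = 0.00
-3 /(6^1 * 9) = -1 /18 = -0.06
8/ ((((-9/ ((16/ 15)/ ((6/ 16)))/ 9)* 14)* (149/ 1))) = -0.01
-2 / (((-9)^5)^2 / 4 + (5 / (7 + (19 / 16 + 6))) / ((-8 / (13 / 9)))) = -16344 / 7123500530723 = -0.00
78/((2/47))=1833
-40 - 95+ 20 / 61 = -8215 / 61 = -134.67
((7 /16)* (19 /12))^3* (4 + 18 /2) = 30584281 /7077888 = 4.32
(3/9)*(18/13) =6/13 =0.46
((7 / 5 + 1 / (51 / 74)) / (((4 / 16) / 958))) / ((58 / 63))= 29251572 / 2465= 11866.76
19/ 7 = 2.71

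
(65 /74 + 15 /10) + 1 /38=3381 /1406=2.40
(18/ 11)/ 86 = 9/ 473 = 0.02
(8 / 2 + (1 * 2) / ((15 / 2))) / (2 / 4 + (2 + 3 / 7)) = 896 / 615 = 1.46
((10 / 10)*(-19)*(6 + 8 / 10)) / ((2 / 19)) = -6137 / 5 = -1227.40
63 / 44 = 1.43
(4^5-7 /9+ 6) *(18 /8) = 9263 /4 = 2315.75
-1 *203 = -203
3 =3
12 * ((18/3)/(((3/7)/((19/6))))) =532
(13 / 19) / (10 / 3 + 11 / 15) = 195 / 1159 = 0.17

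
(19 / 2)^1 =19 / 2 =9.50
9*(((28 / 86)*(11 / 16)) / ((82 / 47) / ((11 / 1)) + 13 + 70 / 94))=119427 / 824224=0.14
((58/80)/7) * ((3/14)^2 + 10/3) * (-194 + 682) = 3515003/20580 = 170.80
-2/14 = -1/7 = -0.14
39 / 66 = 13 / 22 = 0.59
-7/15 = -0.47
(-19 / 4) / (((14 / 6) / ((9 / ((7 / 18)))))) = -4617 / 98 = -47.11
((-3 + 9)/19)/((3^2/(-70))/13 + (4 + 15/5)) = 5460/120859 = 0.05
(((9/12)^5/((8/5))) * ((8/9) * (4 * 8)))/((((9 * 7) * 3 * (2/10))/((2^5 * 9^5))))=1476225/7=210889.29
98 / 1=98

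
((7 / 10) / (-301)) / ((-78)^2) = -1 / 2616120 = -0.00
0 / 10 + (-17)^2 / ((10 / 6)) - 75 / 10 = 1659 / 10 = 165.90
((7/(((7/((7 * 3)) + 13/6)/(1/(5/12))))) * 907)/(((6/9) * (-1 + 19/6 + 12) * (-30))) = -228564/10625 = -21.51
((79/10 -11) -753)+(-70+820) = -61/10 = -6.10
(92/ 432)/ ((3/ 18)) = 23/ 18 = 1.28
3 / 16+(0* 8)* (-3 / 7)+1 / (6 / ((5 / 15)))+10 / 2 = 755 / 144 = 5.24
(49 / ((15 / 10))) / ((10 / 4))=196 / 15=13.07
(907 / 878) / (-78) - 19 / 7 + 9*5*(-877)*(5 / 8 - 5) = 165539049835 / 958776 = 172656.65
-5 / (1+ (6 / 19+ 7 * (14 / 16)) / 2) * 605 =-919600 / 1283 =-716.76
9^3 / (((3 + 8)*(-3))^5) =-3 / 161051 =-0.00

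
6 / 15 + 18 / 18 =7 / 5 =1.40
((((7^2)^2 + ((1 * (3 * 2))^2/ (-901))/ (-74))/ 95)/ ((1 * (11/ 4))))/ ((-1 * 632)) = -842549/ 57939706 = -0.01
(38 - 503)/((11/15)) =-6975/11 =-634.09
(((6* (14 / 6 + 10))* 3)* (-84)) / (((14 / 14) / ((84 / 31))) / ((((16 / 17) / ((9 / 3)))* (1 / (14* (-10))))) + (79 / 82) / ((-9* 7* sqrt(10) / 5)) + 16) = 4735823383444608 / 37760495533289 - 243536315904* sqrt(10) / 37760495533289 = 125.40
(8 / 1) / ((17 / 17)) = 8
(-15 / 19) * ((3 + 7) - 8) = -1.58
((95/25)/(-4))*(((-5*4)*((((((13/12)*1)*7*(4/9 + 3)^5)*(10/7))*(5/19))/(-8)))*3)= -9304474075/944784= -9848.26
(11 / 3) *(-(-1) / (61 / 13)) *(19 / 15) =2717 / 2745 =0.99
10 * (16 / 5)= 32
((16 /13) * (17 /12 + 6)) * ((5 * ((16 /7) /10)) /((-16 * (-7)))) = 178 /1911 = 0.09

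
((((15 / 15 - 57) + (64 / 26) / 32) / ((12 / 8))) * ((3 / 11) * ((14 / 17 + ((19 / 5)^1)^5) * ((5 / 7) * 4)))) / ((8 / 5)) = -14401.56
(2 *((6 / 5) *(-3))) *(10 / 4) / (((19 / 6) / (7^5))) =-1815156 / 19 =-95534.53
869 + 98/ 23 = 20085/ 23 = 873.26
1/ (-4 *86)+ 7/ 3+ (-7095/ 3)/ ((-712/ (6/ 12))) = 733175/ 183696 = 3.99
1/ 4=0.25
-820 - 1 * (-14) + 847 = 41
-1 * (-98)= 98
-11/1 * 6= -66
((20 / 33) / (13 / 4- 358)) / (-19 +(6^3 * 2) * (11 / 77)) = -560 / 14001273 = -0.00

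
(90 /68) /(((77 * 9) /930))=2325 /1309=1.78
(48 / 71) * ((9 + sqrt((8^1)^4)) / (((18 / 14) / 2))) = 16352 / 213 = 76.77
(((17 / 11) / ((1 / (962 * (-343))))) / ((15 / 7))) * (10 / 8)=-297469.35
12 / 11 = 1.09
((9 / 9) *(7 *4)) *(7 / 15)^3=9604 / 3375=2.85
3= 3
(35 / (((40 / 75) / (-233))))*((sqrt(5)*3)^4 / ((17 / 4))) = -247708125 / 34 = -7285533.09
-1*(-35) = 35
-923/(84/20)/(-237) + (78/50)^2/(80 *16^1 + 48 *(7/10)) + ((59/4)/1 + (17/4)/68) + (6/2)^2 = 202194292159/8172234000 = 24.74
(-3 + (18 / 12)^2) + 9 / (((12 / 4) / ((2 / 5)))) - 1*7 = -131 / 20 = -6.55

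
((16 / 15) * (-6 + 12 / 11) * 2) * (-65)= 680.73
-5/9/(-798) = 5/7182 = 0.00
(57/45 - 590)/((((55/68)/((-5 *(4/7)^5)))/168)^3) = 13738805118536792408064/92113766322655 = 149150400.28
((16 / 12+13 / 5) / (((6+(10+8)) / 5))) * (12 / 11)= 59 / 66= 0.89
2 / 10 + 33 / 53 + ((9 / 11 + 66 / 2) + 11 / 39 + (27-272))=-23882618 / 113685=-210.08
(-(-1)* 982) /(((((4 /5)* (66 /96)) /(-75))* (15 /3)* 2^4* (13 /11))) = -36825 /26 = -1416.35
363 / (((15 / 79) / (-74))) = -707366 / 5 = -141473.20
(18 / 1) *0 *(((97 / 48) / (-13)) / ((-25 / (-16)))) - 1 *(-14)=14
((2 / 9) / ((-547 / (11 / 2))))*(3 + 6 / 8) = -55 / 6564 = -0.01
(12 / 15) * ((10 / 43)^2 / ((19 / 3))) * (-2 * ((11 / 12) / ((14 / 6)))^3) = -19965 / 24099866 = -0.00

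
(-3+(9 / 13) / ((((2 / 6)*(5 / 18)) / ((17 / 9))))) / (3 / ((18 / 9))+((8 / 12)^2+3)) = 13014 / 5785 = 2.25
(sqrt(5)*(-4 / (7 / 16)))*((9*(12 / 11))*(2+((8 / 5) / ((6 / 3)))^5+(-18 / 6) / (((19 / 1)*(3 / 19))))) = -28677888*sqrt(5) / 240625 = -266.50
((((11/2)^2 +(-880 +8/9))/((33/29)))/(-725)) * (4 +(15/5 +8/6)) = 30559/3564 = 8.57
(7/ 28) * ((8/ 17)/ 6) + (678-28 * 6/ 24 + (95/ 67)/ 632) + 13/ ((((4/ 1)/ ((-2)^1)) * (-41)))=59427186769/ 88541304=671.18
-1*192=-192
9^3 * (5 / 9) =405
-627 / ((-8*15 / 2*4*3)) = 209 / 240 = 0.87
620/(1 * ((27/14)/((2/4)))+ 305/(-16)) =-69440/1703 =-40.78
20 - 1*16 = 4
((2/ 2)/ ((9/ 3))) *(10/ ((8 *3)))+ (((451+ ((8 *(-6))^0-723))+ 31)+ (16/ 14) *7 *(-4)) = -9787/ 36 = -271.86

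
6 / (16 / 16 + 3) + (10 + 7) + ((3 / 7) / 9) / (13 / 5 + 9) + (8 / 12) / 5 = 18917 / 1015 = 18.64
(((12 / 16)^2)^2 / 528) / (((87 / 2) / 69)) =621 / 653312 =0.00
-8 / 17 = -0.47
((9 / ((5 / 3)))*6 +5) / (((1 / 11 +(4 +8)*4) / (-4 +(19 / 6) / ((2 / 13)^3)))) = 85470407 / 126960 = 673.21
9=9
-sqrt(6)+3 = 0.55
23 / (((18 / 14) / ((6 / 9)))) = 322 / 27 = 11.93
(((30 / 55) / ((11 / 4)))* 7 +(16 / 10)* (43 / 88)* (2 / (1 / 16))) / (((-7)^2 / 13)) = 207688 / 29645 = 7.01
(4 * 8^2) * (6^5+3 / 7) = 1990765.71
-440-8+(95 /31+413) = -990 /31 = -31.94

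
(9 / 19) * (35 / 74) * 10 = 1575 / 703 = 2.24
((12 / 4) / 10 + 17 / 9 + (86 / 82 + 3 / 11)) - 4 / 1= -19873 / 40590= -0.49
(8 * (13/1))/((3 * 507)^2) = 8/177957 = 0.00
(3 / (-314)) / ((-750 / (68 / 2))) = 17 / 39250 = 0.00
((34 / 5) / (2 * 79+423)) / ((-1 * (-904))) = 0.00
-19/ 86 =-0.22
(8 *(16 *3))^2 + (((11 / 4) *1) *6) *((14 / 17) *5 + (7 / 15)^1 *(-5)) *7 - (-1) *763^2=24814257 / 34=729831.09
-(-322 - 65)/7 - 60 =-4.71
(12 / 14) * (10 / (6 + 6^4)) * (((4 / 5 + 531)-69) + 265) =7278 / 1519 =4.79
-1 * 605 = -605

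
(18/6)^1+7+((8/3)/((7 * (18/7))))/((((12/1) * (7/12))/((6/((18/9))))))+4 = 886/63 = 14.06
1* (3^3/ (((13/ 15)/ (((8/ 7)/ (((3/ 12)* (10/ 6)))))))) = 7776/ 91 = 85.45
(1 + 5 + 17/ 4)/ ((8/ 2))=41/ 16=2.56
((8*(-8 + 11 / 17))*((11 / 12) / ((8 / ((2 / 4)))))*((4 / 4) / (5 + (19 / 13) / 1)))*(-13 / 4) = 232375 / 137088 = 1.70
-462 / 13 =-35.54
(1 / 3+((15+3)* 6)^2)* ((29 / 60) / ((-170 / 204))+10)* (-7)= -38457307 / 50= -769146.14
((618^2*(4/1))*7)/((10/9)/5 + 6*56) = 48122424/1513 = 31805.96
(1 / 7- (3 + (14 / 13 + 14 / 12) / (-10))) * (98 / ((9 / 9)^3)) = -20125 / 78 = -258.01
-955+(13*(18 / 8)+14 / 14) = -924.75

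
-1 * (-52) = 52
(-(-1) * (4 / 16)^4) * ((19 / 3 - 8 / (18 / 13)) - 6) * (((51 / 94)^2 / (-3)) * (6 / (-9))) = -14161 / 10179072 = -0.00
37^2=1369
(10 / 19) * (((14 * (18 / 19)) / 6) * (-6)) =-2520 / 361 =-6.98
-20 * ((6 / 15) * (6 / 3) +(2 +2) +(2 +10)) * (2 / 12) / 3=-56 / 3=-18.67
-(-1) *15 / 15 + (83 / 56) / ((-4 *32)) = 7085 / 7168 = 0.99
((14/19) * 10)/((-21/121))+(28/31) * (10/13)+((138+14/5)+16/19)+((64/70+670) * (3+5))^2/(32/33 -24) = -175980973557124/140697375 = -1250776.52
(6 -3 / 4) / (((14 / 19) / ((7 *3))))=1197 / 8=149.62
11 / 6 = 1.83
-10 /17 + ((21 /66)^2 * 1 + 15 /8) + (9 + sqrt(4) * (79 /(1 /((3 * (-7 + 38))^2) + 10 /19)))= 442056768893 /1423592104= 310.52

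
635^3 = 256047875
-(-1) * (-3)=-3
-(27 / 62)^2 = -729 / 3844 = -0.19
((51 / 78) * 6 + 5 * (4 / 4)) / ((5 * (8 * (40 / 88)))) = 319 / 650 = 0.49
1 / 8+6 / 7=55 / 56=0.98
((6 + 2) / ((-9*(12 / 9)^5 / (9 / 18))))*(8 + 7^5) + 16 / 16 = -453749 / 256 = -1772.46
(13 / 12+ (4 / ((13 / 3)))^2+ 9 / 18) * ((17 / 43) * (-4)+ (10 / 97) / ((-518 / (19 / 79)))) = -666591349699 / 173075261268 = -3.85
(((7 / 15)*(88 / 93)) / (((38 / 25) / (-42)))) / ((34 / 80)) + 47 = 18.29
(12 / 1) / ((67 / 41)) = 492 / 67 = 7.34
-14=-14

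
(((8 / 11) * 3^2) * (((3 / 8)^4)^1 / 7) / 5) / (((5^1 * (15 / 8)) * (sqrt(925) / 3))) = 729 * sqrt(37) / 113960000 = 0.00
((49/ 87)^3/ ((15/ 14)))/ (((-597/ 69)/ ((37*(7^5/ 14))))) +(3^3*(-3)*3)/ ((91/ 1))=-153603808748228/ 178872462405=-858.73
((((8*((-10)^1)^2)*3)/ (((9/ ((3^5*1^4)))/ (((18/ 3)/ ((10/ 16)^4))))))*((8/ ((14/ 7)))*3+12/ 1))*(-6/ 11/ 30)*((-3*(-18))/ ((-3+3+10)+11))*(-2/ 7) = 55037657088/ 67375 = 816885.45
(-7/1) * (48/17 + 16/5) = -3584/85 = -42.16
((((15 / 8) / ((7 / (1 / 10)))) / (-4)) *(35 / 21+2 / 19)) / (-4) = 101 / 34048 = 0.00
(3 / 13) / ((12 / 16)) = 4 / 13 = 0.31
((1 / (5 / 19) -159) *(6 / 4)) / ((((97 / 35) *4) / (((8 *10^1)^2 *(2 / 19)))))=-268800 / 19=-14147.37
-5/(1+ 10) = -5/11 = -0.45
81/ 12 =27/ 4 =6.75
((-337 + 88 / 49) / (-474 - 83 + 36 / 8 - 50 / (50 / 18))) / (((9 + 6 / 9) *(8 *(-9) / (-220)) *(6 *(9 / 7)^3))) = 100375 / 6891966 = 0.01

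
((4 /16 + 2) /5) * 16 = 36 /5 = 7.20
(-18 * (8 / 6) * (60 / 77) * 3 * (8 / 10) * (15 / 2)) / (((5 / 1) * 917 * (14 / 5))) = -12960 / 494263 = -0.03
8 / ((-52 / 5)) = -10 / 13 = -0.77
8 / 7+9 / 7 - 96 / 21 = -15 / 7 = -2.14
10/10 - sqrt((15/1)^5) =1 - 225 * sqrt(15) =-870.42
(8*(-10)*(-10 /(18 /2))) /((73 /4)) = 3200 /657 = 4.87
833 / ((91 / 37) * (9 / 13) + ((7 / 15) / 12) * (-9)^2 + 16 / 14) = 4314940 / 31057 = 138.94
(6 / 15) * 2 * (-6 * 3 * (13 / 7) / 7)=-936 / 245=-3.82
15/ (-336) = -5/ 112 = -0.04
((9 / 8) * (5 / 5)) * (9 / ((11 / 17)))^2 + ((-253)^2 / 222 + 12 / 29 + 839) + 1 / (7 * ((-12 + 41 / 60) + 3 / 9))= 1345.38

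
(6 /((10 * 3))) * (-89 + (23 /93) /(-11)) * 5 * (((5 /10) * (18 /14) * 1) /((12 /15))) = -97575 /1364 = -71.54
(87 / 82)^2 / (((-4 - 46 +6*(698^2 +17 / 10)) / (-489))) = -18506205 / 98277452804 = -0.00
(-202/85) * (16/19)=-3232/1615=-2.00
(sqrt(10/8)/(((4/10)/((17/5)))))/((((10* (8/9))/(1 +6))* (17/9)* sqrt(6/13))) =189* sqrt(390)/640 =5.83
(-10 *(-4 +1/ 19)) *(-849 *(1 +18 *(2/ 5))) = -274807.89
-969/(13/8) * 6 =-46512/13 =-3577.85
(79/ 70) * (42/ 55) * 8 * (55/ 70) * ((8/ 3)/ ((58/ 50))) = 2528/ 203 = 12.45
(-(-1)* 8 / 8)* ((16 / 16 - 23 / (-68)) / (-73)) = -91 / 4964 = -0.02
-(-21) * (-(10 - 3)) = -147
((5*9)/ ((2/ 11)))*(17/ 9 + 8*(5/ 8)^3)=121715/ 128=950.90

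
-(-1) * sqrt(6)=sqrt(6)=2.45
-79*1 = -79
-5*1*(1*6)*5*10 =-1500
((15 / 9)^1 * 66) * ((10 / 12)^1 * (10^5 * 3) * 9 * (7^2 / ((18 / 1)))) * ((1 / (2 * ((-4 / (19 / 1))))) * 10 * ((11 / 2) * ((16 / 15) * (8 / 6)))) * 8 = -1001342222222.22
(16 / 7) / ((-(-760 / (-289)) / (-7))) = 6.08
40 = 40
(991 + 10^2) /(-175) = -6.23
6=6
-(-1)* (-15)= -15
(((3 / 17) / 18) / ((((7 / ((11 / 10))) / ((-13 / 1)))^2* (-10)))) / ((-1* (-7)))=-20449 / 34986000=-0.00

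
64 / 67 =0.96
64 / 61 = 1.05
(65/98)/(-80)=-13/1568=-0.01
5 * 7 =35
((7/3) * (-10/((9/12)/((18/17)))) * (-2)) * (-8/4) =-2240/17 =-131.76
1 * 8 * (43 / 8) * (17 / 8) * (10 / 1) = 3655 / 4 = 913.75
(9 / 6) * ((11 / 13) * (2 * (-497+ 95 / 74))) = -1210539 / 962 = -1258.36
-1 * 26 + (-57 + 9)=-74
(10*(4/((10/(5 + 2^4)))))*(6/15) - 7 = 133/5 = 26.60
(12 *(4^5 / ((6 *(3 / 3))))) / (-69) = -2048 / 69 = -29.68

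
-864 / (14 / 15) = -6480 / 7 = -925.71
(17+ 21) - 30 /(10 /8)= 14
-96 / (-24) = 4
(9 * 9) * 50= 4050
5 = 5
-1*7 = -7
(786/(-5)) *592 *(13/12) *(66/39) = -853072/5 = -170614.40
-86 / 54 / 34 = -43 / 918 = -0.05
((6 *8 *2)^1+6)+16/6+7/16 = 5045/48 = 105.10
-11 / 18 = -0.61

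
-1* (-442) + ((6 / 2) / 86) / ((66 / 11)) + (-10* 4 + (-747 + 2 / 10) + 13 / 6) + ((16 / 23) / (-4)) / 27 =-182987093 / 534060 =-342.63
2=2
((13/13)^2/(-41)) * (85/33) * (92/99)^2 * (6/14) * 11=-719440/2812887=-0.26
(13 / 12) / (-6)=-13 / 72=-0.18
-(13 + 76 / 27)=-427 / 27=-15.81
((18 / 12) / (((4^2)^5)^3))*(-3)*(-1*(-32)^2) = 0.00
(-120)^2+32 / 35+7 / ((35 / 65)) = 14413.91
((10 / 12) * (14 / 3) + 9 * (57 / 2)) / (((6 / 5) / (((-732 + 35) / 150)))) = -3266839 / 3240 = -1008.28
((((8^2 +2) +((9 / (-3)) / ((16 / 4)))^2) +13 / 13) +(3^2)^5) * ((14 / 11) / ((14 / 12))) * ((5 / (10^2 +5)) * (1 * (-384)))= -90803040 / 77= -1179260.26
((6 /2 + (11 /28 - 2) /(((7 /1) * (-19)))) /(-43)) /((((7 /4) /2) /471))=-10566414 /280231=-37.71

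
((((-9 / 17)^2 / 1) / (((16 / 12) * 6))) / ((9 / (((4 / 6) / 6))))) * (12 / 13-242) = -1567 / 15028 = -0.10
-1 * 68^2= -4624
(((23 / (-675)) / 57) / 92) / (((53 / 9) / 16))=-4 / 226575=-0.00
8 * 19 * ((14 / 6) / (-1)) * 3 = -1064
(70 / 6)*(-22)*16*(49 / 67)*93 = -18714080 / 67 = -279314.63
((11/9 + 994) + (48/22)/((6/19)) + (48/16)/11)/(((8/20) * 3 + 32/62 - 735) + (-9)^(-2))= -2386845/1746008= -1.37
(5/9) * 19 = 95/9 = 10.56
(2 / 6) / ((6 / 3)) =1 / 6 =0.17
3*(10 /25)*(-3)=-18 /5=-3.60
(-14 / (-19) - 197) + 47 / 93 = -345904 / 1767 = -195.76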